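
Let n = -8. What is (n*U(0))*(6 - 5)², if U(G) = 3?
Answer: -24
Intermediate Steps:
(n*U(0))*(6 - 5)² = (-8*3)*(6 - 5)² = -24*1² = -24*1 = -24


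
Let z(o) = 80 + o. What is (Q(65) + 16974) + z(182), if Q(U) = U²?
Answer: 21461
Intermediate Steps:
(Q(65) + 16974) + z(182) = (65² + 16974) + (80 + 182) = (4225 + 16974) + 262 = 21199 + 262 = 21461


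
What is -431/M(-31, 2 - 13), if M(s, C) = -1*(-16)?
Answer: -431/16 ≈ -26.938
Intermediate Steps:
M(s, C) = 16
-431/M(-31, 2 - 13) = -431/16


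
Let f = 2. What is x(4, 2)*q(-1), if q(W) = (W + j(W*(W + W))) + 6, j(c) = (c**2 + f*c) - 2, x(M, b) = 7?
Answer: 77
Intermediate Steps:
j(c) = -2 + c**2 + 2*c (j(c) = (c**2 + 2*c) - 2 = -2 + c**2 + 2*c)
q(W) = 4 + W + 4*W**2 + 4*W**4 (q(W) = (W + (-2 + (W*(W + W))**2 + 2*(W*(W + W)))) + 6 = (W + (-2 + (W*(2*W))**2 + 2*(W*(2*W)))) + 6 = (W + (-2 + (2*W**2)**2 + 2*(2*W**2))) + 6 = (W + (-2 + 4*W**4 + 4*W**2)) + 6 = (W + (-2 + 4*W**2 + 4*W**4)) + 6 = (-2 + W + 4*W**2 + 4*W**4) + 6 = 4 + W + 4*W**2 + 4*W**4)
x(4, 2)*q(-1) = 7*(4 - 1 + 4*(-1)**2 + 4*(-1)**4) = 7*(4 - 1 + 4*1 + 4*1) = 7*(4 - 1 + 4 + 4) = 7*11 = 77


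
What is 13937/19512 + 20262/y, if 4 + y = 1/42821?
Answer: -16926986987053/3342073896 ≈ -5064.8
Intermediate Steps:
y = -171283/42821 (y = -4 + 1/42821 = -171283/42821 ≈ -4.0000)
13937/19512 + 20262/y = 13937/19512 + 20262/(-171283/42821) = 13937*(1/19512) + 20262*(-42821/171283) = 13937/19512 - 867639102/171283 = -16926986987053/3342073896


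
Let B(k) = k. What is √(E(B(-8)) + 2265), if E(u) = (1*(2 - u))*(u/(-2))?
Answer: √2305 ≈ 48.010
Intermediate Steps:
E(u) = -u*(2 - u)/2 (E(u) = (2 - u)*(u*(-½)) = (2 - u)*(-u/2) = -u*(2 - u)/2)
√(E(B(-8)) + 2265) = √((½)*(-8)*(-2 - 8) + 2265) = √((½)*(-8)*(-10) + 2265) = √(40 + 2265) = √2305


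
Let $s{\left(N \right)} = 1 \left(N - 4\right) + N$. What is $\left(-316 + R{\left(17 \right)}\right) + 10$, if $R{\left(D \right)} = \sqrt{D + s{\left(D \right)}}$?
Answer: $-306 + \sqrt{47} \approx -299.14$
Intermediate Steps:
$s{\left(N \right)} = -4 + 2 N$ ($s{\left(N \right)} = 1 \left(-4 + N\right) + N = \left(-4 + N\right) + N = -4 + 2 N$)
$R{\left(D \right)} = \sqrt{-4 + 3 D}$ ($R{\left(D \right)} = \sqrt{D + \left(-4 + 2 D\right)} = \sqrt{-4 + 3 D}$)
$\left(-316 + R{\left(17 \right)}\right) + 10 = \left(-316 + \sqrt{-4 + 3 \cdot 17}\right) + 10 = \left(-316 + \sqrt{-4 + 51}\right) + 10 = \left(-316 + \sqrt{47}\right) + 10 = -306 + \sqrt{47}$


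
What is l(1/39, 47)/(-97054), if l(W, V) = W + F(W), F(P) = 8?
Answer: -313/3785106 ≈ -8.2692e-5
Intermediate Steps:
l(W, V) = 8 + W (l(W, V) = W + 8 = 8 + W)
l(1/39, 47)/(-97054) = (8 + 1/39)/(-97054) = (8 + 1/39)*(-1/97054) = (313/39)*(-1/97054) = -313/3785106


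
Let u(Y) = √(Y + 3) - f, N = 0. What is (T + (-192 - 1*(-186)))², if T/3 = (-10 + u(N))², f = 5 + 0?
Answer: 483984 - 122040*√3 ≈ 2.7260e+5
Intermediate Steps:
f = 5
u(Y) = -5 + √(3 + Y) (u(Y) = √(Y + 3) - 1*5 = √(3 + Y) - 5 = -5 + √(3 + Y))
T = 3*(-15 + √3)² (T = 3*(-10 + (-5 + √(3 + 0)))² = 3*(-10 + (-5 + √3))² = 3*(-15 + √3)² ≈ 528.12)
(T + (-192 - 1*(-186)))² = ((684 - 90*√3) + (-192 - 1*(-186)))² = ((684 - 90*√3) + (-192 + 186))² = ((684 - 90*√3) - 6)² = (678 - 90*√3)²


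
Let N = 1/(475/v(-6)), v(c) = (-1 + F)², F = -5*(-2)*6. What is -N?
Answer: -3481/475 ≈ -7.3284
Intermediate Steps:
F = 60 (F = 10*6 = 60)
v(c) = 3481 (v(c) = (-1 + 60)² = 59² = 3481)
N = 3481/475 (N = 1/(475/3481) = 3481/475 ≈ 7.3284)
-N = -1*3481/475 = -3481/475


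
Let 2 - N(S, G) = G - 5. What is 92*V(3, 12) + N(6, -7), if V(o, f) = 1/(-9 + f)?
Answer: 134/3 ≈ 44.667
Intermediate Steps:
N(S, G) = 7 - G (N(S, G) = 2 - (G - 5) = 2 - (-5 + G) = 2 + (5 - G) = 7 - G)
92*V(3, 12) + N(6, -7) = 92/(-9 + 12) + (7 - 1*(-7)) = 92/3 + (7 + 7) = 92*(1/3) + 14 = 92/3 + 14 = 134/3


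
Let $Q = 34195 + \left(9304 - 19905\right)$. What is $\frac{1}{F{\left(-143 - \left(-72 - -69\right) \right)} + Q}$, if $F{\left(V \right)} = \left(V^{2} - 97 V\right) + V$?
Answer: $\frac{1}{56634} \approx 1.7657 \cdot 10^{-5}$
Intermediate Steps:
$Q = 23594$ ($Q = 34195 + \left(9304 - 19905\right) = 34195 - 10601 = 23594$)
$F{\left(V \right)} = V^{2} - 96 V$
$\frac{1}{F{\left(-143 - \left(-72 - -69\right) \right)} + Q} = \frac{1}{\left(-143 - \left(-72 - -69\right)\right) \left(-96 - \left(71 + 69\right)\right) + 23594} = \frac{1}{\left(-143 - \left(-72 + 69\right)\right) \left(-96 - 140\right) + 23594} = \frac{1}{\left(-143 - -3\right) \left(-96 - 140\right) + 23594} = \frac{1}{\left(-143 + 3\right) \left(-96 + \left(-143 + 3\right)\right) + 23594} = \frac{1}{- 140 \left(-96 - 140\right) + 23594} = \frac{1}{\left(-140\right) \left(-236\right) + 23594} = \frac{1}{33040 + 23594} = \frac{1}{56634}$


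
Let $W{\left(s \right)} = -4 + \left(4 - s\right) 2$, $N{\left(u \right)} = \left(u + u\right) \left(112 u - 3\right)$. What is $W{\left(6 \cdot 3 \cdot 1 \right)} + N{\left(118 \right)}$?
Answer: $3118236$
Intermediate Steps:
$N{\left(u \right)} = 2 u \left(-3 + 112 u\right)$
$W{\left(s \right)} = 4 - 2 s$ ($W{\left(s \right)} = -4 - \left(-8 + 2 s\right) = 4 - 2 s$)
$W{\left(6 \cdot 3 \cdot 1 \right)} + N{\left(118 \right)} = \left(4 - 2 \cdot 6 \cdot 3 \cdot 1\right) + 2 \cdot 118 \left(-3 + 112 \cdot 118\right) = \left(4 - 2 \cdot 18 \cdot 1\right) + 2 \cdot 118 \left(-3 + 13216\right) = \left(4 - 36\right) + 2 \cdot 118 \cdot 13213 = \left(4 - 36\right) + 3118268 = -32 + 3118268 = 3118236$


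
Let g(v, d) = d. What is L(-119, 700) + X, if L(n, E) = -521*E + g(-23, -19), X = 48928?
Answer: -315791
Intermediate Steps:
L(n, E) = -19 - 521*E (L(n, E) = -521*E - 19 = -19 - 521*E)
L(-119, 700) + X = (-19 - 521*700) + 48928 = (-19 - 364700) + 48928 = -364719 + 48928 = -315791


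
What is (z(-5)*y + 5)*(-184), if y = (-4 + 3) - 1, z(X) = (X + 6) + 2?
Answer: 184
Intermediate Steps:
z(X) = 8 + X (z(X) = (6 + X) + 2 = 8 + X)
y = -2 (y = -1 - 1 = -2)
(z(-5)*y + 5)*(-184) = ((8 - 5)*(-2) + 5)*(-184) = (3*(-2) + 5)*(-184) = (-6 + 5)*(-184) = -1*(-184) = 184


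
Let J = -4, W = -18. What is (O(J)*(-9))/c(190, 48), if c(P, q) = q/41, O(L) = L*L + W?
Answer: 123/8 ≈ 15.375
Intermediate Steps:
O(L) = -18 + L² (O(L) = L*L - 18 = L² - 18 = -18 + L²)
c(P, q) = q/41 (c(P, q) = q*(1/41) = q/41)
(O(J)*(-9))/c(190, 48) = ((-18 + (-4)²)*(-9))/(((1/41)*48)) = ((-18 + 16)*(-9))/(48/41) = -2*(-9)*(41/48) = 18*(41/48) = 123/8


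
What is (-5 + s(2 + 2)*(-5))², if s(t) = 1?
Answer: 100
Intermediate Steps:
(-5 + s(2 + 2)*(-5))² = (-5 + 1*(-5))² = (-5 - 5)² = (-10)² = 100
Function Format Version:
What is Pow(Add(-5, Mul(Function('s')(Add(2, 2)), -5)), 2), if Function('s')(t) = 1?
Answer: 100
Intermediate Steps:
Pow(Add(-5, Mul(Function('s')(Add(2, 2)), -5)), 2) = Pow(Add(-5, Mul(1, -5)), 2) = Pow(Add(-5, -5), 2) = Pow(-10, 2) = 100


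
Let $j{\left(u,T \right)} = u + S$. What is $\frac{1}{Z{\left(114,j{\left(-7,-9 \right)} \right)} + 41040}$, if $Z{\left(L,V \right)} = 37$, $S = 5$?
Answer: $\frac{1}{41077} \approx 2.4345 \cdot 10^{-5}$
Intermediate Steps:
$j{\left(u,T \right)} = 5 + u$ ($j{\left(u,T \right)} = u + 5 = 5 + u$)
$\frac{1}{Z{\left(114,j{\left(-7,-9 \right)} \right)} + 41040} = \frac{1}{37 + 41040} = \frac{1}{41077}$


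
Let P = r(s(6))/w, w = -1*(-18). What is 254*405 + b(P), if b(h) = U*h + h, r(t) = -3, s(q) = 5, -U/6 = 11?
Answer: 617285/6 ≈ 1.0288e+5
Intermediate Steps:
U = -66 (U = -6*11 = -66)
w = 18
P = -1/6 (P = -3/18 = -3*1/18 = -1/6 ≈ -0.16667)
b(h) = -65*h (b(h) = -66*h + h = -65*h)
254*405 + b(P) = 254*405 - 65*(-1/6) = 102870 + 65/6 = 617285/6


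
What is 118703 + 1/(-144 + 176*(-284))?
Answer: 5950343983/50128 ≈ 1.1870e+5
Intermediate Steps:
118703 + 1/(-144 + 176*(-284)) = 118703 + 1/(-144 - 49984) = 118703 + 1/(-50128) = 118703 - 1/50128 = 5950343983/50128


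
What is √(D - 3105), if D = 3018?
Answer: I*√87 ≈ 9.3274*I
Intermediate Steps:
√(D - 3105) = √(3018 - 3105) = √(-87) = I*√87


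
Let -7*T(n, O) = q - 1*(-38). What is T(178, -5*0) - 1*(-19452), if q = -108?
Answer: 19462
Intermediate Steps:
T(n, O) = 10 (T(n, O) = -(-108 - 1*(-38))/7 = -(-108 + 38)/7 = -⅐*(-70) = 10)
T(178, -5*0) - 1*(-19452) = 10 - 1*(-19452) = 10 + 19452 = 19462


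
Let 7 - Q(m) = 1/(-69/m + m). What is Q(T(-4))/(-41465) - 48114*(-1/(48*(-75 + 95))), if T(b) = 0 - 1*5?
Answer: 731514813/14595680 ≈ 50.119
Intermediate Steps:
T(b) = -5 (T(b) = 0 - 5 = -5)
Q(m) = 7 - 1/(m - 69/m) (Q(m) = 7 - 1/(-69/m + m) = 7 - 1/(m - 69/m))
Q(T(-4))/(-41465) - 48114*(-1/(48*(-75 + 95))) = ((-483 - 1*(-5) + 7*(-5)**2)/(-69 + (-5)**2))/(-41465) - 48114*(-1/(48*(-75 + 95))) = ((-483 + 5 + 7*25)/(-69 + 25))*(-1/41465) - 48114/((-48*20)) = ((-483 + 5 + 175)/(-44))*(-1/41465) - 48114/(-960) = -1/44*(-303)*(-1/41465) - 48114*(-1/960) = (303/44)*(-1/41465) + 8019/160 = -303/1824460 + 8019/160 = 731514813/14595680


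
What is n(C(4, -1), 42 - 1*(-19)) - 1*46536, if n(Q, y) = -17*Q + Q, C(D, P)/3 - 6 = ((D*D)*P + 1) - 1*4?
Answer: -45912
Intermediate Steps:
C(D, P) = 9 + 3*P*D² (C(D, P) = 18 + 3*(((D*D)*P + 1) - 1*4) = 18 + 3*((D²*P + 1) - 4) = 18 + 3*((P*D² + 1) - 4) = 18 + 3*((1 + P*D²) - 4) = 18 + 3*(-3 + P*D²) = 18 + (-9 + 3*P*D²) = 9 + 3*P*D²)
n(Q, y) = -16*Q
n(C(4, -1), 42 - 1*(-19)) - 1*46536 = -16*(9 + 3*(-1)*4²) - 1*46536 = -16*(9 + 3*(-1)*16) - 46536 = -16*(9 - 48) - 46536 = -16*(-39) - 46536 = 624 - 46536 = -45912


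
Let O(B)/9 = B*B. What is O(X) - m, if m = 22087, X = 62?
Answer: 12509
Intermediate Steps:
O(B) = 9*B² (O(B) = 9*(B*B) = 9*B²)
O(X) - m = 9*62² - 1*22087 = 9*3844 - 22087 = 34596 - 22087 = 12509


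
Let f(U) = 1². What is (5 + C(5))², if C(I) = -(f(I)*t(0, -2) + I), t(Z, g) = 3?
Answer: 9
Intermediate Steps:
f(U) = 1
C(I) = -3 - I (C(I) = -(1*3 + I) = -(3 + I) = -3 - I)
(5 + C(5))² = (5 + (-3 - 1*5))² = (5 + (-3 - 5))² = (5 - 8)² = (-3)² = 9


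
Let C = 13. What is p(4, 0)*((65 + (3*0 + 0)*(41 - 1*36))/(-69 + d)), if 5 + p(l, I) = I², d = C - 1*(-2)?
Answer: 325/54 ≈ 6.0185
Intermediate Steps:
d = 15 (d = 13 - 1*(-2) = 13 + 2 = 15)
p(l, I) = -5 + I²
p(4, 0)*((65 + (3*0 + 0)*(41 - 1*36))/(-69 + d)) = (-5 + 0²)*((65 + (3*0 + 0)*(41 - 1*36))/(-69 + 15)) = (-5 + 0)*((65 + (0 + 0)*(41 - 36))/(-54)) = -5*(65 + 0*5)*(-1)/54 = -5*(65 + 0)*(-1)/54 = -325*(-1)/54 = -5*(-65/54) = 325/54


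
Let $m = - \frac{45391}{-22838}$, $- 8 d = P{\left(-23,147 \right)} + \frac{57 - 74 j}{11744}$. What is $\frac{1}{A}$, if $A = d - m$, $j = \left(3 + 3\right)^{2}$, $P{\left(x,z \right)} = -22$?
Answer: $\frac{56465152}{44620311} \approx 1.2655$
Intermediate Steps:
$j = 36$ ($j = 6^{2} = 36$)
$d = \frac{260975}{93952}$ ($d = - \frac{-22 + \frac{57 - 2664}{11744}}{8} = - \frac{-22 + \left(57 - 2664\right) \frac{1}{11744}}{8} = - \frac{-22 - \frac{2607}{11744}}{8} = \left(- \frac{1}{8}\right) \left(- \frac{260975}{11744}\right) = \frac{260975}{93952} \approx 2.7777$)
$m = \frac{2389}{1202}$ ($m = \left(-45391\right) \left(- \frac{1}{22838}\right) = \frac{2389}{1202} \approx 1.9875$)
$A = \frac{44620311}{56465152}$ ($A = \frac{260975}{93952} - \frac{2389}{1202} = \frac{44620311}{56465152} \approx 0.79023$)
$\frac{1}{A} = \frac{1}{\frac{44620311}{56465152}} = \frac{56465152}{44620311}$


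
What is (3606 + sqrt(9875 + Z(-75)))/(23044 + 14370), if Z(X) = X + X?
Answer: 1803/18707 + 5*sqrt(389)/37414 ≈ 0.099017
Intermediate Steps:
Z(X) = 2*X
(3606 + sqrt(9875 + Z(-75)))/(23044 + 14370) = (3606 + sqrt(9875 + 2*(-75)))/(23044 + 14370) = (3606 + sqrt(9875 - 150))/37414 = (3606 + sqrt(9725))*(1/37414) = (3606 + 5*sqrt(389))*(1/37414) = 1803/18707 + 5*sqrt(389)/37414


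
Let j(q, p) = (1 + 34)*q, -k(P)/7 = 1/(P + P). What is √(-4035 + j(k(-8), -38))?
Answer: I*√64315/4 ≈ 63.401*I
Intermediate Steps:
k(P) = -7/(2*P) (k(P) = -7/(P + P) = -7*1/(2*P) = -7/(2*P))
j(q, p) = 35*q
√(-4035 + j(k(-8), -38)) = √(-4035 + 35*(-7/2/(-8))) = √(-4035 + 35*(-7/2*(-⅛))) = √(-4035 + 35*(7/16)) = √(-4035 + 245/16) = √(-64315/16) = I*√64315/4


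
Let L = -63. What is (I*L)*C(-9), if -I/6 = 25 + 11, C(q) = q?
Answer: -122472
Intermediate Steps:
I = -216 (I = -6*(25 + 11) = -6*36 = -216)
(I*L)*C(-9) = -216*(-63)*(-9) = 13608*(-9) = -122472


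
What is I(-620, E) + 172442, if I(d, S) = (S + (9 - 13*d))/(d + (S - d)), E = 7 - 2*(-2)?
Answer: 1904942/11 ≈ 1.7318e+5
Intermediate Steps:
E = 11 (E = 7 + 4 = 11)
I(d, S) = (9 + S - 13*d)/S
I(-620, E) + 172442 = (9 + 11 - 13*(-620))/11 + 172442 = (9 + 11 + 8060)/11 + 172442 = (1/11)*8080 + 172442 = 8080/11 + 172442 = 1904942/11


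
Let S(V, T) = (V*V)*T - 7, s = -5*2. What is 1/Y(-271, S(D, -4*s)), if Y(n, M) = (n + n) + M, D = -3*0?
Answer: -1/549 ≈ -0.0018215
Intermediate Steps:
s = -10
D = 0
S(V, T) = -7 + T*V² (S(V, T) = V²*T - 7 = T*V² - 7 = -7 + T*V²)
Y(n, M) = M + 2*n (Y(n, M) = 2*n + M = M + 2*n)
1/Y(-271, S(D, -4*s)) = 1/((-7 - 4*(-10)*0²) + 2*(-271)) = 1/((-7 + 40*0) - 542) = 1/((-7 + 0) - 542) = 1/(-7 - 542) = 1/(-549) = -1/549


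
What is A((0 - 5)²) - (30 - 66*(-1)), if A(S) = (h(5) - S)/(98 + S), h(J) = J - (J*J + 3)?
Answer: -3952/41 ≈ -96.390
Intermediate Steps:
h(J) = -3 + J - J² (h(J) = J - (J² + 3) = J - (3 + J²) = J + (-3 - J²) = -3 + J - J²)
A(S) = (-23 - S)/(98 + S) (A(S) = ((-3 + 5 - 1*5²) - S)/(98 + S) = ((-3 + 5 - 1*25) - S)/(98 + S) = ((-3 + 5 - 25) - S)/(98 + S) = (-23 - S)/(98 + S))
A((0 - 5)²) - (30 - 66*(-1)) = (-23 - (0 - 5)²)/(98 + (0 - 5)²) - (30 - 66*(-1)) = (-23 - 1*(-5)²)/(98 + (-5)²) - (30 + 66) = (-23 - 1*25)/(98 + 25) - 1*96 = (-23 - 25)/123 - 96 = (1/123)*(-48) - 96 = -16/41 - 96 = -3952/41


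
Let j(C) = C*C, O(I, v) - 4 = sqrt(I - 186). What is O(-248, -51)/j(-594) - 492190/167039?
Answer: -43415420671/14734343151 + I*sqrt(434)/352836 ≈ -2.9465 + 5.9043e-5*I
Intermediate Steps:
O(I, v) = 4 + sqrt(-186 + I) (O(I, v) = 4 + sqrt(I - 186) = 4 + sqrt(-186 + I))
j(C) = C**2
O(-248, -51)/j(-594) - 492190/167039 = (4 + sqrt(-186 - 248))/((-594)**2) - 492190/167039 = (4 + sqrt(-434))/352836 - 492190*1/167039 = (4 + I*sqrt(434))*(1/352836) - 492190/167039 = (1/88209 + I*sqrt(434)/352836) - 492190/167039 = -43415420671/14734343151 + I*sqrt(434)/352836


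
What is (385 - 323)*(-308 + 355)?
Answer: 2914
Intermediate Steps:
(385 - 323)*(-308 + 355) = 62*47 = 2914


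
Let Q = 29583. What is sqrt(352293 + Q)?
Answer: 22*sqrt(789) ≈ 617.96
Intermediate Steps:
sqrt(352293 + Q) = sqrt(352293 + 29583) = sqrt(381876) = 22*sqrt(789)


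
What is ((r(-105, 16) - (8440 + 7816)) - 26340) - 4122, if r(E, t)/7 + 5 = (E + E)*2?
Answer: -49693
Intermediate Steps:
r(E, t) = -35 + 28*E (r(E, t) = -35 + 7*((E + E)*2) = -35 + 7*((2*E)*2) = -35 + 7*(4*E) = -35 + 28*E)
((r(-105, 16) - (8440 + 7816)) - 26340) - 4122 = (((-35 + 28*(-105)) - (8440 + 7816)) - 26340) - 4122 = (((-35 - 2940) - 1*16256) - 26340) - 4122 = ((-2975 - 16256) - 26340) - 4122 = (-19231 - 26340) - 4122 = -45571 - 4122 = -49693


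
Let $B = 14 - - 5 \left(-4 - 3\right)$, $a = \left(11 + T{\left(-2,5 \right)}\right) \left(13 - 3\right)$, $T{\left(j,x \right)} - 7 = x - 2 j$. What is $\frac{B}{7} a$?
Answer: $-810$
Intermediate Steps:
$T{\left(j,x \right)} = 7 + x - 2 j$ ($T{\left(j,x \right)} = 7 - \left(- x + 2 j\right) = 7 + x - 2 j$)
$a = 270$ ($a = \left(11 + \left(7 + 5 - -4\right)\right) \left(13 - 3\right) = \left(11 + \left(7 + 5 + 4\right)\right) 10 = \left(11 + 16\right) 10 = 27 \cdot 10 = 270$)
$B = -21$ ($B = 14 - \left(-5\right) \left(-7\right) = 14 - 35 = -21$)
$\frac{B}{7} a = \frac{1}{7} \left(-21\right) 270 = \left(-3\right) 270 = -810$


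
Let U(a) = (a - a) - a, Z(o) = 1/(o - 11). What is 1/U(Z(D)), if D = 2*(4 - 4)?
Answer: 11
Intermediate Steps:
D = 0 (D = 2*0 = 0)
Z(o) = 1/(-11 + o)
U(a) = -a (U(a) = 0 - a = -a)
1/U(Z(D)) = 1/(-1/(-11 + 0)) = 1/(-1/(-11)) = 1/(-1*(-1/11)) = 1/(1/11) = 11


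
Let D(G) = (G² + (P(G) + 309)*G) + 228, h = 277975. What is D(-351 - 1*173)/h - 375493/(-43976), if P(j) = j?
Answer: 121416783539/12224228600 ≈ 9.9325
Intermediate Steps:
D(G) = 228 + G² + G*(309 + G) (D(G) = (G² + (G + 309)*G) + 228 = (G² + (309 + G)*G) + 228 = (G² + G*(309 + G)) + 228 = 228 + G² + G*(309 + G))
D(-351 - 1*173)/h - 375493/(-43976) = (228 + 2*(-351 - 1*173)² + 309*(-351 - 1*173))/277975 - 375493/(-43976) = (228 + 2*(-351 - 173)² + 309*(-351 - 173))*(1/277975) - 375493*(-1/43976) = (228 + 2*(-524)² + 309*(-524))*(1/277975) + 375493/43976 = (228 + 2*274576 - 161916)*(1/277975) + 375493/43976 = (228 + 549152 - 161916)*(1/277975) + 375493/43976 = 387464*(1/277975) + 375493/43976 = 387464/277975 + 375493/43976 = 121416783539/12224228600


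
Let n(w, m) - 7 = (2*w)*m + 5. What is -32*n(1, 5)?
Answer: -704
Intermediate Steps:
n(w, m) = 12 + 2*m*w (n(w, m) = 7 + ((2*w)*m + 5) = 7 + (2*m*w + 5) = 7 + (5 + 2*m*w) = 12 + 2*m*w)
-32*n(1, 5) = -32*(12 + 2*5*1) = -32*(12 + 10) = -32*22 = -704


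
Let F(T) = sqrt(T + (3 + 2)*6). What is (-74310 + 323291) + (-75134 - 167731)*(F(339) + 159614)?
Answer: -38764405129 - 728595*sqrt(41) ≈ -3.8769e+10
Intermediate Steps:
F(T) = sqrt(30 + T) (F(T) = sqrt(T + 5*6) = sqrt(T + 30) = sqrt(30 + T))
(-74310 + 323291) + (-75134 - 167731)*(F(339) + 159614) = (-74310 + 323291) + (-75134 - 167731)*(sqrt(30 + 339) + 159614) = 248981 - 242865*(sqrt(369) + 159614) = 248981 - 242865*(3*sqrt(41) + 159614) = 248981 - 242865*(159614 + 3*sqrt(41)) = 248981 + (-38764654110 - 728595*sqrt(41)) = -38764405129 - 728595*sqrt(41)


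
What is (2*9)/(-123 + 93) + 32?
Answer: 157/5 ≈ 31.400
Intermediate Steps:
(2*9)/(-123 + 93) + 32 = 18/(-30) + 32 = 18*(-1/30) + 32 = -3/5 + 32 = 157/5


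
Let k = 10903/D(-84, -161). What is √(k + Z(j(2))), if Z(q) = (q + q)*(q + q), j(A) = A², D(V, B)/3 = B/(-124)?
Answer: 2*√166983243/483 ≈ 53.508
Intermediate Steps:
D(V, B) = -3*B/124 (D(V, B) = 3*(B/(-124)) = 3*(B*(-1/124)) = 3*(-B/124) = -3*B/124)
Z(q) = 4*q² (Z(q) = (2*q)*(2*q) = 4*q²)
k = 1351972/483 (k = 10903/((-3/124*(-161))) = 10903/(483/124) = 10903*(124/483) = 1351972/483 ≈ 2799.1)
√(k + Z(j(2))) = √(1351972/483 + 4*(2²)²) = √(1351972/483 + 4*4²) = √(1351972/483 + 4*16) = √(1351972/483 + 64) = √(1382884/483) = 2*√166983243/483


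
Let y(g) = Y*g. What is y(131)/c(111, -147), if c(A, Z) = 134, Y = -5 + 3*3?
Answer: 262/67 ≈ 3.9104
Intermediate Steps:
Y = 4 (Y = -5 + 9 = 4)
y(g) = 4*g
y(131)/c(111, -147) = (4*131)/134 = 524*(1/134) = 262/67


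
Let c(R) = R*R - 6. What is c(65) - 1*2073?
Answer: 2146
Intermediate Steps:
c(R) = -6 + R² (c(R) = R² - 6 = -6 + R²)
c(65) - 1*2073 = (-6 + 65²) - 1*2073 = (-6 + 4225) - 2073 = 4219 - 2073 = 2146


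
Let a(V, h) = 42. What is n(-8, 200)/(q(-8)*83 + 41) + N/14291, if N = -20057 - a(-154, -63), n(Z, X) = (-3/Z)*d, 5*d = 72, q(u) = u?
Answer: -62994242/44516465 ≈ -1.4151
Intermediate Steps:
d = 72/5 (d = (1/5)*72 = 72/5 ≈ 14.400)
n(Z, X) = -216/(5*Z) (n(Z, X) = -3/Z*(72/5) = -216/(5*Z))
N = -20099 (N = -20057 - 1*42 = -20057 - 42 = -20099)
n(-8, 200)/(q(-8)*83 + 41) + N/14291 = (-216/5/(-8))/(-8*83 + 41) - 20099/14291 = (-216/5*(-1/8))/(-664 + 41) - 20099*1/14291 = (27/5)/(-623) - 20099/14291 = (27/5)*(-1/623) - 20099/14291 = -27/3115 - 20099/14291 = -62994242/44516465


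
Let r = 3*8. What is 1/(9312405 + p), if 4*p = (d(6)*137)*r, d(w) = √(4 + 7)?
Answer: 3104135/28906959817167 - 274*√11/28906959817167 ≈ 1.0735e-7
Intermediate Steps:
d(w) = √11
r = 24
p = 822*√11 (p = ((√11*137)*24)/4 = ((137*√11)*24)/4 = (3288*√11)/4 = 822*√11 ≈ 2726.3)
1/(9312405 + p) = 1/(9312405 + 822*√11)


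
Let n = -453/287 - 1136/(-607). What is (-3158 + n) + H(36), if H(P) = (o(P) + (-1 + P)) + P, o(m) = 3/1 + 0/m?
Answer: -537209495/174209 ≈ -3083.7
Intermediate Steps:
o(m) = 3 (o(m) = 3*1 + 0 = 3 + 0 = 3)
H(P) = 2 + 2*P (H(P) = (3 + (-1 + P)) + P = (2 + P) + P = 2 + 2*P)
n = 51061/174209 (n = -453*1/287 - 1136*(-1/607) = -453/287 + 1136/607 = 51061/174209 ≈ 0.29310)
(-3158 + n) + H(36) = (-3158 + 51061/174209) + (2 + 2*36) = -550100961/174209 + (2 + 72) = -550100961/174209 + 74 = -537209495/174209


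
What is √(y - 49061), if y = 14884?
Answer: I*√34177 ≈ 184.87*I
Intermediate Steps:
√(y - 49061) = √(14884 - 49061) = √(-34177) = I*√34177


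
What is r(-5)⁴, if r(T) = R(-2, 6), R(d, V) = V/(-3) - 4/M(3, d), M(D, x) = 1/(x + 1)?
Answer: 16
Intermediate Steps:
M(D, x) = 1/(1 + x)
R(d, V) = -4 - 4*d - V/3 (R(d, V) = V/(-3) - (4 + 4*d) = V*(-⅓) - 4*(1 + d) = -V/3 + (-4 - 4*d) = -4 - 4*d - V/3)
r(T) = 2 (r(T) = -4 - 4*(-2) - ⅓*6 = -4 + 8 - 2 = 2)
r(-5)⁴ = 2⁴ = 16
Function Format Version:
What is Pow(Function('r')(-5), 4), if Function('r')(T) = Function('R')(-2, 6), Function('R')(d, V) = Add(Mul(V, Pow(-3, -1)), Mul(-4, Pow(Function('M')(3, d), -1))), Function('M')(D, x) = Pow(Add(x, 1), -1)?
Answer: 16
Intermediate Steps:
Function('M')(D, x) = Pow(Add(1, x), -1)
Function('R')(d, V) = Add(-4, Mul(-4, d), Mul(Rational(-1, 3), V)) (Function('R')(d, V) = Add(Mul(V, Pow(-3, -1)), Mul(-4, Pow(Pow(Add(1, d), -1), -1))) = Add(Mul(V, Rational(-1, 3)), Mul(-4, Add(1, d))) = Add(Mul(Rational(-1, 3), V), Add(-4, Mul(-4, d))) = Add(-4, Mul(-4, d), Mul(Rational(-1, 3), V)))
Function('r')(T) = 2 (Function('r')(T) = Add(-4, Mul(-4, -2), Mul(Rational(-1, 3), 6)) = Add(-4, 8, -2) = 2)
Pow(Function('r')(-5), 4) = Pow(2, 4) = 16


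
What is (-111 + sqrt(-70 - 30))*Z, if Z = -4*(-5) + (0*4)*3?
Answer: -2220 + 200*I ≈ -2220.0 + 200.0*I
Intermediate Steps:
Z = 20 (Z = 20 + 0*3 = 20 + 0 = 20)
(-111 + sqrt(-70 - 30))*Z = (-111 + sqrt(-70 - 30))*20 = (-111 + sqrt(-100))*20 = (-111 + 10*I)*20 = -2220 + 200*I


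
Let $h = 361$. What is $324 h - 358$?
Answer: $116606$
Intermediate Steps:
$324 h - 358 = 324 \cdot 361 - 358 = 116964 - 358 = 116606$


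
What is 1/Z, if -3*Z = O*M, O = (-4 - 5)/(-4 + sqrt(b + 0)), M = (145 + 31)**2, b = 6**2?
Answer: 1/46464 ≈ 2.1522e-5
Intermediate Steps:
b = 36
M = 30976 (M = 176**2 = 30976)
O = -9/2 (O = (-4 - 5)/(-4 + sqrt(36 + 0)) = -9/(-4 + sqrt(36)) = -9/(-4 + 6) = -9/2 ≈ -4.5000)
Z = 46464 (Z = -(-3)*30976/2 = -1/3*(-139392) = 46464)
1/Z = 1/46464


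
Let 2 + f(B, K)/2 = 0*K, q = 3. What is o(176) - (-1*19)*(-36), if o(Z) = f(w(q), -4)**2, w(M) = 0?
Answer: -668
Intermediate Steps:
f(B, K) = -4 (f(B, K) = -4 + 2*(0*K) = -4 + 2*0 = -4 + 0 = -4)
o(Z) = 16 (o(Z) = (-4)**2 = 16)
o(176) - (-1*19)*(-36) = 16 - (-1*19)*(-36) = 16 - (-19)*(-36) = 16 - 1*684 = 16 - 684 = -668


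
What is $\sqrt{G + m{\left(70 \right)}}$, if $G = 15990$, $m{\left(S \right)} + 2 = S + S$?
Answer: $48 \sqrt{7} \approx 127.0$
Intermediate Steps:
$m{\left(S \right)} = -2 + 2 S$ ($m{\left(S \right)} = -2 + \left(S + S\right) = -2 + 2 S$)
$\sqrt{G + m{\left(70 \right)}} = \sqrt{15990 + \left(-2 + 2 \cdot 70\right)} = \sqrt{15990 + \left(-2 + 140\right)} = \sqrt{15990 + 138} = \sqrt{16128} = 48 \sqrt{7}$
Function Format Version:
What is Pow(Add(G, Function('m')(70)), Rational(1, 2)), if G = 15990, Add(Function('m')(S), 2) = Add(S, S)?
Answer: Mul(48, Pow(7, Rational(1, 2))) ≈ 127.00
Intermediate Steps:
Function('m')(S) = Add(-2, Mul(2, S)) (Function('m')(S) = Add(-2, Add(S, S)) = Add(-2, Mul(2, S)))
Pow(Add(G, Function('m')(70)), Rational(1, 2)) = Pow(Add(15990, Add(-2, Mul(2, 70))), Rational(1, 2)) = Pow(Add(15990, Add(-2, 140)), Rational(1, 2)) = Pow(Add(15990, 138), Rational(1, 2)) = Pow(16128, Rational(1, 2)) = Mul(48, Pow(7, Rational(1, 2)))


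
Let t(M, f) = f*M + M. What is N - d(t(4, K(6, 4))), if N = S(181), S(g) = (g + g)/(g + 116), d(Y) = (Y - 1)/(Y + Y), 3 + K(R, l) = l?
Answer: 3713/4752 ≈ 0.78135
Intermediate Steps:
K(R, l) = -3 + l
t(M, f) = M + M*f (t(M, f) = M*f + M = M + M*f)
d(Y) = (-1 + Y)/(2*Y) (d(Y) = (-1 + Y)/((2*Y)) = (-1 + Y)*(1/(2*Y)) = (-1 + Y)/(2*Y))
S(g) = 2*g/(116 + g) (S(g) = (2*g)/(116 + g) = 2*g/(116 + g))
N = 362/297 (N = 2*181/(116 + 181) = 2*181/297 = 2*181*(1/297) = 362/297 ≈ 1.2189)
N - d(t(4, K(6, 4))) = 362/297 - (-1 + 4*(1 + (-3 + 4)))/(2*(4*(1 + (-3 + 4)))) = 362/297 - (-1 + 4*(1 + 1))/(2*(4*(1 + 1))) = 362/297 - (-1 + 4*2)/(2*(4*2)) = 362/297 - (-1 + 8)/(2*8) = 362/297 - 7/(2*8) = 362/297 - 1*7/16 = 362/297 - 7/16 = 3713/4752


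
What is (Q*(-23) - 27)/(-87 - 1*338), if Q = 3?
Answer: 96/425 ≈ 0.22588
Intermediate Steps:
(Q*(-23) - 27)/(-87 - 1*338) = (3*(-23) - 27)/(-87 - 1*338) = (-69 - 27)/(-87 - 338) = -96/(-425) = -96*(-1/425) = 96/425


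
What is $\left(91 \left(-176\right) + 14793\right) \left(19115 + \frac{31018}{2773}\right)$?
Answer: $- \frac{64864144599}{2773} \approx -2.3391 \cdot 10^{7}$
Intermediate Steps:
$\left(91 \left(-176\right) + 14793\right) \left(19115 + \frac{31018}{2773}\right) = \left(-16016 + 14793\right) \left(19115 + 31018 \cdot \frac{1}{2773}\right) = - 1223 \left(19115 + \frac{31018}{2773}\right) = \left(-1223\right) \frac{53036913}{2773} = - \frac{64864144599}{2773}$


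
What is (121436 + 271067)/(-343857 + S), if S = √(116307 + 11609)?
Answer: -134964904071/118237508533 - 785006*√31979/118237508533 ≈ -1.1427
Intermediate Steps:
S = 2*√31979 (S = √127916 = 2*√31979 ≈ 357.65)
(121436 + 271067)/(-343857 + S) = (121436 + 271067)/(-343857 + 2*√31979) = 392503/(-343857 + 2*√31979)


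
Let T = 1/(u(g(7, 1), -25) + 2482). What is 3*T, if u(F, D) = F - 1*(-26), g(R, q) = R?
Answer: 3/2515 ≈ 0.0011928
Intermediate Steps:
u(F, D) = 26 + F (u(F, D) = F + 26 = 26 + F)
T = 1/2515 (T = 1/((26 + 7) + 2482) = 1/(33 + 2482) = 1/2515 ≈ 0.00039761)
3*T = 3*(1/2515) = 3/2515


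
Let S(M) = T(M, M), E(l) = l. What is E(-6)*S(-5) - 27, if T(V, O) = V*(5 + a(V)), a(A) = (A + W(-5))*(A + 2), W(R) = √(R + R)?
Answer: 573 - 90*I*√10 ≈ 573.0 - 284.6*I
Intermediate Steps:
W(R) = √2*√R (W(R) = √(2*R) = √2*√R)
a(A) = (2 + A)*(A + I*√10) (a(A) = (A + √2*√(-5))*(A + 2) = (A + √2*(I*√5))*(2 + A) = (A + I*√10)*(2 + A) = (2 + A)*(A + I*√10))
T(V, O) = V*(5 + V² + 2*V + 2*I*√10 + I*V*√10) (T(V, O) = V*(5 + (V² + 2*V + 2*I*√10 + I*V*√10)) = V*(5 + V² + 2*V + 2*I*√10 + I*V*√10))
S(M) = M*(5 + M² + 2*M + 2*I*√10 + I*M*√10)
E(-6)*S(-5) - 27 = -(-30)*(5 + (-5)² + 2*(-5) + 2*I*√10 + I*(-5)*√10) - 27 = -(-30)*(5 + 25 - 10 + 2*I*√10 - 5*I*√10) - 27 = -(-30)*(20 - 3*I*√10) - 27 = -6*(-100 + 15*I*√10) - 27 = (600 - 90*I*√10) - 27 = 573 - 90*I*√10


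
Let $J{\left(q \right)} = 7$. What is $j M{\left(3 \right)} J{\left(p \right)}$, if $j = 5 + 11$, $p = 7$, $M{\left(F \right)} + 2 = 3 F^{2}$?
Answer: $2800$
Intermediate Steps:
$M{\left(F \right)} = -2 + 3 F^{2}$
$j = 16$
$j M{\left(3 \right)} J{\left(p \right)} = 16 \left(-2 + 3 \cdot 3^{2}\right) 7 = 16 \left(-2 + 3 \cdot 9\right) 7 = 16 \left(-2 + 27\right) 7 = 16 \cdot 25 \cdot 7 = 400 \cdot 7 = 2800$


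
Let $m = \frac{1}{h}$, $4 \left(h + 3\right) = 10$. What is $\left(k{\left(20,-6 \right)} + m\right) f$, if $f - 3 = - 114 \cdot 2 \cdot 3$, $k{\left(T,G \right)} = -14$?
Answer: $10896$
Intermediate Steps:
$h = - \frac{1}{2}$ ($h = -3 + \frac{1}{4} \cdot 10 = -3 + \frac{5}{2} = - \frac{1}{2} \approx -0.5$)
$f = -681$ ($f = 3 - 114 \cdot 2 \cdot 3 = 3 - 684 = -681$)
$m = -2$ ($m = \frac{1}{- \frac{1}{2}} = -2$)
$\left(k{\left(20,-6 \right)} + m\right) f = \left(-14 - 2\right) \left(-681\right) = \left(-16\right) \left(-681\right) = 10896$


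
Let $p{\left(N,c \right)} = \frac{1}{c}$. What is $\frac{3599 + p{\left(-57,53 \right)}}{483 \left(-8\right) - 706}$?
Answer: $- \frac{95374}{121105} \approx -0.78753$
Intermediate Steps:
$\frac{3599 + p{\left(-57,53 \right)}}{483 \left(-8\right) - 706} = \frac{3599 + \frac{1}{53}}{483 \left(-8\right) - 706} = \frac{3599 + \frac{1}{53}}{-3864 - 706} = \frac{190748}{53 \left(-4570\right)} = \frac{190748}{53} \left(- \frac{1}{4570}\right) = - \frac{95374}{121105}$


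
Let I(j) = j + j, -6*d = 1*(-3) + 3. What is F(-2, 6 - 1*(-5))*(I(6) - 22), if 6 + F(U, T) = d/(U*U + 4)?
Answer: 60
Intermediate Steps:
d = 0 (d = -(1*(-3) + 3)/6 = -(-3 + 3)/6 = -⅙*0 = 0)
F(U, T) = -6 (F(U, T) = -6 + 0/(U*U + 4) = -6 + 0/(U² + 4) = -6 + 0/(4 + U²) = -6 + 0 = -6)
I(j) = 2*j
F(-2, 6 - 1*(-5))*(I(6) - 22) = -6*(2*6 - 22) = -6*(12 - 22) = -6*(-10) = 60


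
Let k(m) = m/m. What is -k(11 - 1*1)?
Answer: -1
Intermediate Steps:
k(m) = 1
-k(11 - 1*1) = -1*1 = -1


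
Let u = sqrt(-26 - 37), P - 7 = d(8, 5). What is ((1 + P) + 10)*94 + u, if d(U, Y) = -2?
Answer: 1504 + 3*I*sqrt(7) ≈ 1504.0 + 7.9373*I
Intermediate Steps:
P = 5 (P = 7 - 2 = 5)
u = 3*I*sqrt(7) (u = sqrt(-63) = 3*I*sqrt(7) ≈ 7.9373*I)
((1 + P) + 10)*94 + u = ((1 + 5) + 10)*94 + 3*I*sqrt(7) = (6 + 10)*94 + 3*I*sqrt(7) = 16*94 + 3*I*sqrt(7) = 1504 + 3*I*sqrt(7)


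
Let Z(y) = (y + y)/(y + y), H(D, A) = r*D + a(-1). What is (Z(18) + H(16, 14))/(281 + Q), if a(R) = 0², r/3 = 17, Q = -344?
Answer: -817/63 ≈ -12.968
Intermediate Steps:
r = 51 (r = 3*17 = 51)
a(R) = 0
H(D, A) = 51*D (H(D, A) = 51*D + 0 = 51*D)
Z(y) = 1 (Z(y) = (2*y)/((2*y)) = (2*y)*(1/(2*y)) = 1)
(Z(18) + H(16, 14))/(281 + Q) = (1 + 51*16)/(281 - 344) = (1 + 816)/(-63) = 817*(-1/63) = -817/63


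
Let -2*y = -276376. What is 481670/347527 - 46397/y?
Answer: 50436803741/48024061076 ≈ 1.0502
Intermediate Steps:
y = 138188 (y = -½*(-276376) = 138188)
481670/347527 - 46397/y = 481670/347527 - 46397/138188 = 50436803741/48024061076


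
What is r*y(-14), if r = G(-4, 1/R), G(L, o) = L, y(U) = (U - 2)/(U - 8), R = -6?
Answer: -32/11 ≈ -2.9091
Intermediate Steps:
y(U) = (-2 + U)/(-8 + U)
r = -4
r*y(-14) = -4*(-2 - 14)/(-8 - 14) = -4*(-16)/(-22) = -(-2)*(-16)/11 = -4*8/11 = -32/11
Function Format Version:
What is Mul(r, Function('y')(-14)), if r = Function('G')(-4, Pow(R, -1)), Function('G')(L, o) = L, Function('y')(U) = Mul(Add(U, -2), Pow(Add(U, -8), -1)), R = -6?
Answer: Rational(-32, 11) ≈ -2.9091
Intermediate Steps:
Function('y')(U) = Mul(Pow(Add(-8, U), -1), Add(-2, U)) (Function('y')(U) = Mul(Add(-2, U), Pow(Add(-8, U), -1)) = Mul(Pow(Add(-8, U), -1), Add(-2, U)))
r = -4
Mul(r, Function('y')(-14)) = Mul(-4, Mul(Pow(Add(-8, -14), -1), Add(-2, -14))) = Mul(-4, Mul(Pow(-22, -1), -16)) = Mul(-4, Mul(Rational(-1, 22), -16)) = Mul(-4, Rational(8, 11)) = Rational(-32, 11)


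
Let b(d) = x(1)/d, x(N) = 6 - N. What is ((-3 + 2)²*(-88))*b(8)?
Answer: -55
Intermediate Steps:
b(d) = 5/d (b(d) = (6 - 1*1)/d = (6 - 1)/d = 5/d)
((-3 + 2)²*(-88))*b(8) = ((-3 + 2)²*(-88))*(5/8) = ((-1)²*(-88))*(5*(⅛)) = (1*(-88))*(5/8) = -88*5/8 = -55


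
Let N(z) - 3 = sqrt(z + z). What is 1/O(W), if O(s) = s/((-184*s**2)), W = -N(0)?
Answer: 552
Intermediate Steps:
N(z) = 3 + sqrt(2)*sqrt(z) (N(z) = 3 + sqrt(z + z) = 3 + sqrt(2*z) = 3 + sqrt(2)*sqrt(z))
W = -3 (W = -(3 + sqrt(2)*sqrt(0)) = -(3 + sqrt(2)*0) = -(3 + 0) = -1*3 = -3)
O(s) = -1/(184*s) (O(s) = s*(-1/(184*s**2)) = -1/(184*s))
1/O(W) = 1/(-1/184/(-3)) = 1/(-1/184*(-1/3)) = 1/(1/552) = 552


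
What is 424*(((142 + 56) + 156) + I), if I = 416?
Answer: 326480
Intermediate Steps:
424*(((142 + 56) + 156) + I) = 424*(((142 + 56) + 156) + 416) = 424*((198 + 156) + 416) = 424*(354 + 416) = 424*770 = 326480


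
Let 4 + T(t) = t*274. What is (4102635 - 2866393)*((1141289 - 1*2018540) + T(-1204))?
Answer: -1492330766542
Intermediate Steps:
T(t) = -4 + 274*t (T(t) = -4 + t*274 = -4 + 274*t)
(4102635 - 2866393)*((1141289 - 1*2018540) + T(-1204)) = (4102635 - 2866393)*((1141289 - 1*2018540) + (-4 + 274*(-1204))) = 1236242*((1141289 - 2018540) + (-4 - 329896)) = 1236242*(-877251 - 329900) = 1236242*(-1207151) = -1492330766542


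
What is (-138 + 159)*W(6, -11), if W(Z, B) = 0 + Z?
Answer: 126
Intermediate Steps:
W(Z, B) = Z
(-138 + 159)*W(6, -11) = (-138 + 159)*6 = 21*6 = 126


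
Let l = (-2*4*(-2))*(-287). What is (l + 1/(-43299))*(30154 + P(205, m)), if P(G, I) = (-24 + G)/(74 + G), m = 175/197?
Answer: -3174151196549/22923 ≈ -1.3847e+8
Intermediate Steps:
m = 175/197 (m = 175*(1/197) = 175/197 ≈ 0.88832)
P(G, I) = (-24 + G)/(74 + G)
l = -4592 (l = -8*(-2)*(-287) = 16*(-287) = -4592)
(l + 1/(-43299))*(30154 + P(205, m)) = (-4592 + 1/(-43299))*(30154 + (-24 + 205)/(74 + 205)) = (-4592 - 1/43299)*(30154 + 181/279) = -198829009*(30154 + (1/279)*181)/43299 = -198829009*(30154 + 181/279)/43299 = -198829009/43299*8413147/279 = -3174151196549/22923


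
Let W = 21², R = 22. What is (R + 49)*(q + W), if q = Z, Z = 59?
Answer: 35500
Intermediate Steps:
q = 59
W = 441
(R + 49)*(q + W) = (22 + 49)*(59 + 441) = 71*500 = 35500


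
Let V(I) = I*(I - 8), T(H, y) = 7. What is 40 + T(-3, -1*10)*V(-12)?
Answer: 1720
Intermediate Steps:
V(I) = I*(-8 + I)
40 + T(-3, -1*10)*V(-12) = 40 + 7*(-12*(-8 - 12)) = 40 + 7*(-12*(-20)) = 40 + 7*240 = 40 + 1680 = 1720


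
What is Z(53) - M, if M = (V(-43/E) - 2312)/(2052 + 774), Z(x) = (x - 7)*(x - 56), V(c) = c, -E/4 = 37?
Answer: -57376091/418248 ≈ -137.18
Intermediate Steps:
E = -148 (E = -4*37 = -148)
Z(x) = (-56 + x)*(-7 + x) (Z(x) = (-7 + x)*(-56 + x) = (-56 + x)*(-7 + x))
M = -342133/418248 (M = (-43/(-148) - 2312)/(2052 + 774) = (-43*(-1/148) - 2312)/2826 = (43/148 - 2312)*(1/2826) = -342133/148*1/2826 = -342133/418248 ≈ -0.81801)
Z(53) - M = (392 + 53² - 63*53) - 1*(-342133/418248) = (392 + 2809 - 3339) + 342133/418248 = -138 + 342133/418248 = -57376091/418248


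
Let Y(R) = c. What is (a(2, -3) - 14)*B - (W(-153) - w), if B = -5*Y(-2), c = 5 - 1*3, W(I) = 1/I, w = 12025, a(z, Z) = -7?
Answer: 1871956/153 ≈ 12235.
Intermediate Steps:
c = 2 (c = 5 - 3 = 2)
Y(R) = 2
B = -10 (B = -5*2 = -10)
(a(2, -3) - 14)*B - (W(-153) - w) = (-7 - 14)*(-10) - (1/(-153) - 1*12025) = -21*(-10) - (-1/153 - 12025) = 210 - 1*(-1839826/153) = 210 + 1839826/153 = 1871956/153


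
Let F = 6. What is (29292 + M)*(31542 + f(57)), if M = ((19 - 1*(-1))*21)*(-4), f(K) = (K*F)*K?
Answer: 1409206032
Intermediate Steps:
f(K) = 6*K**2 (f(K) = (K*6)*K = (6*K)*K = 6*K**2)
M = -1680 (M = ((19 + 1)*21)*(-4) = (20*21)*(-4) = 420*(-4) = -1680)
(29292 + M)*(31542 + f(57)) = (29292 - 1680)*(31542 + 6*57**2) = 27612*(31542 + 6*3249) = 27612*(31542 + 19494) = 27612*51036 = 1409206032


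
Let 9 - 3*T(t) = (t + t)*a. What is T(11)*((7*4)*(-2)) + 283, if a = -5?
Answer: -5815/3 ≈ -1938.3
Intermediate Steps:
T(t) = 3 + 10*t/3 (T(t) = 3 - (t + t)*(-5)/3 = 3 - 2*t*(-5)/3 = 3 - (-10)*t/3 = 3 + 10*t/3)
T(11)*((7*4)*(-2)) + 283 = (3 + (10/3)*11)*((7*4)*(-2)) + 283 = (3 + 110/3)*(28*(-2)) + 283 = (119/3)*(-56) + 283 = -6664/3 + 283 = -5815/3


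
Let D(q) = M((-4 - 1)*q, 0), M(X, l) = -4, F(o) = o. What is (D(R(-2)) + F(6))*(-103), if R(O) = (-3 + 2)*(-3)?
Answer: -206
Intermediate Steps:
R(O) = 3 (R(O) = -1*(-3) = 3)
D(q) = -4
(D(R(-2)) + F(6))*(-103) = (-4 + 6)*(-103) = 2*(-103) = -206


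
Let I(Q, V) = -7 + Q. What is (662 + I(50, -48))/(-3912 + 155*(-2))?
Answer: -705/4222 ≈ -0.16698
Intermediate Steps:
(662 + I(50, -48))/(-3912 + 155*(-2)) = (662 + (-7 + 50))/(-3912 + 155*(-2)) = (662 + 43)/(-3912 - 310) = 705/(-4222) = 705*(-1/4222) = -705/4222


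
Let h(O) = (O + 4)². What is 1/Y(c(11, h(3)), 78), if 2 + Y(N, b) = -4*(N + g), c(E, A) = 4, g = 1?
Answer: -1/22 ≈ -0.045455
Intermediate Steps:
h(O) = (4 + O)²
Y(N, b) = -6 - 4*N (Y(N, b) = -2 - 4*(N + 1) = -2 - 4*(1 + N) = -2 + (-4 - 4*N) = -6 - 4*N)
1/Y(c(11, h(3)), 78) = 1/(-6 - 4*4) = 1/(-6 - 16) = 1/(-22) = -1/22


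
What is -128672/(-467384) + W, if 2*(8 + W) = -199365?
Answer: -11648403995/116846 ≈ -99690.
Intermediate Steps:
W = -199381/2 (W = -8 + (1/2)*(-199365) = -8 - 199365/2 = -199381/2 ≈ -99691.)
-128672/(-467384) + W = -128672/(-467384) - 199381/2 = -128672*(-1)/467384 - 199381/2 = -1*(-16084/58423) - 199381/2 = 16084/58423 - 199381/2 = -11648403995/116846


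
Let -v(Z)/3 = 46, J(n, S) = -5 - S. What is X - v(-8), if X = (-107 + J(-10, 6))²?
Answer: 14062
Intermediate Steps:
v(Z) = -138 (v(Z) = -3*46 = -138)
X = 13924 (X = (-107 + (-5 - 1*6))² = (-107 + (-5 - 6))² = (-107 - 11)² = (-118)² = 13924)
X - v(-8) = 13924 - 1*(-138) = 13924 + 138 = 14062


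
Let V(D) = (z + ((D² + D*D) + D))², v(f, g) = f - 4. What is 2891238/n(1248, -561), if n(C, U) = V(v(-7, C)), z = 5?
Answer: 1445619/27848 ≈ 51.911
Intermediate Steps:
v(f, g) = -4 + f
V(D) = (5 + D + 2*D²)² (V(D) = (5 + ((D² + D*D) + D))² = (5 + ((D² + D²) + D))² = (5 + (2*D² + D))² = (5 + (D + 2*D²))² = (5 + D + 2*D²)²)
n(C, U) = 55696 (n(C, U) = (5 + (-4 - 7) + 2*(-4 - 7)²)² = (5 - 11 + 2*(-11)²)² = (5 - 11 + 2*121)² = (5 - 11 + 242)² = 236² = 55696)
2891238/n(1248, -561) = 2891238/55696 = 2891238*(1/55696) = 1445619/27848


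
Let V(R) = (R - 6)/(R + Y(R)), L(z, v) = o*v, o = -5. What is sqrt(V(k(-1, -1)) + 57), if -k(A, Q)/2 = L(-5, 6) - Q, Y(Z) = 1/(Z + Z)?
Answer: sqrt(2621517465)/6729 ≈ 7.6090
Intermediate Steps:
Y(Z) = 1/(2*Z)
L(z, v) = -5*v
k(A, Q) = 60 + 2*Q (k(A, Q) = -2*(-5*6 - Q) = -2*(-30 - Q) = 60 + 2*Q)
V(R) = (-6 + R)/(R + 1/(2*R)) (V(R) = (R - 6)/(R + 1/(2*R)) = (-6 + R)/(R + 1/(2*R)))
sqrt(V(k(-1, -1)) + 57) = sqrt(2*(60 + 2*(-1))*(-6 + (60 + 2*(-1)))/(1 + 2*(60 + 2*(-1))**2) + 57) = sqrt(2*(60 - 2)*(-6 + (60 - 2))/(1 + 2*(60 - 2)**2) + 57) = sqrt(2*58*(-6 + 58)/(1 + 2*58**2) + 57) = sqrt(2*58*52/(1 + 2*3364) + 57) = sqrt(2*58*52/(1 + 6728) + 57) = sqrt(2*58*52/6729 + 57) = sqrt(2*58*(1/6729)*52 + 57) = sqrt(6032/6729 + 57) = sqrt(389585/6729) = sqrt(2621517465)/6729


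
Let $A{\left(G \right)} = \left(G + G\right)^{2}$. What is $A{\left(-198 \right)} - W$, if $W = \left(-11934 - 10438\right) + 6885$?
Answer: $172303$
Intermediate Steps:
$A{\left(G \right)} = 4 G^{2}$ ($A{\left(G \right)} = \left(2 G\right)^{2} = 4 G^{2}$)
$W = -15487$ ($W = -22372 + 6885 = -15487$)
$A{\left(-198 \right)} - W = 4 \left(-198\right)^{2} - -15487 = 4 \cdot 39204 + 15487 = 156816 + 15487 = 172303$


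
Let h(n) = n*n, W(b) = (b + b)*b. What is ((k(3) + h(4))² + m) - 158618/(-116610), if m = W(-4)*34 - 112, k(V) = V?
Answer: 78033094/58305 ≈ 1338.4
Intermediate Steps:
W(b) = 2*b² (W(b) = (2*b)*b = 2*b²)
h(n) = n²
m = 976 (m = (2*(-4)²)*34 - 112 = (2*16)*34 - 112 = 32*34 - 112 = 1088 - 112 = 976)
((k(3) + h(4))² + m) - 158618/(-116610) = ((3 + 4²)² + 976) - 158618/(-116610) = ((3 + 16)² + 976) - 158618*(-1/116610) = (19² + 976) + 79309/58305 = (361 + 976) + 79309/58305 = 1337 + 79309/58305 = 78033094/58305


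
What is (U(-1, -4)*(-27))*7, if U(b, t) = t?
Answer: 756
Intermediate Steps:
(U(-1, -4)*(-27))*7 = -4*(-27)*7 = 108*7 = 756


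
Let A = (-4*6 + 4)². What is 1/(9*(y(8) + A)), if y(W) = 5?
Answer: 1/3645 ≈ 0.00027435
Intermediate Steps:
A = 400 (A = (-24 + 4)² = (-20)² = 400)
1/(9*(y(8) + A)) = 1/(9*(5 + 400)) = 1/(9*405) = 1/3645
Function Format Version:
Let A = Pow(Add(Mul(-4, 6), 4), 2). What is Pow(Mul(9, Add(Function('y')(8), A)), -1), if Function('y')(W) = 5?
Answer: Rational(1, 3645) ≈ 0.00027435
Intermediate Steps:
A = 400 (A = Pow(Add(-24, 4), 2) = Pow(-20, 2) = 400)
Pow(Mul(9, Add(Function('y')(8), A)), -1) = Pow(Mul(9, Add(5, 400)), -1) = Pow(Mul(9, 405), -1) = Pow(3645, -1) = Rational(1, 3645)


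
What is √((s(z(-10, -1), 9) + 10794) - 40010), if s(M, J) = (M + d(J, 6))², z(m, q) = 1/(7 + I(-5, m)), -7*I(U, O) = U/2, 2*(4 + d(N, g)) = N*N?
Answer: I*√1182852967/206 ≈ 166.95*I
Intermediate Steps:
d(N, g) = -4 + N²/2 (d(N, g) = -4 + (N*N)/2 = -4 + N²/2)
I(U, O) = -U/14 (I(U, O) = -U/(7*2) = -U/14)
z(m, q) = 14/103 (z(m, q) = 1/(7 - 1/14*(-5)) = 1/(7 + 5/14) = 1/(103/14) = 14/103)
s(M, J) = (-4 + M + J²/2)² (s(M, J) = (M + (-4 + J²/2))² = (-4 + M + J²/2)²)
√((s(z(-10, -1), 9) + 10794) - 40010) = √(((-8 + 9² + 2*(14/103))²/4 + 10794) - 40010) = √(((-8 + 81 + 28/103)²/4 + 10794) - 40010) = √(((7547/103)²/4 + 10794) - 40010) = √(((¼)*(56957209/10609) + 10794) - 40010) = √((56957209/42436 + 10794) - 40010) = √(515011393/42436 - 40010) = √(-1182852967/42436) = I*√1182852967/206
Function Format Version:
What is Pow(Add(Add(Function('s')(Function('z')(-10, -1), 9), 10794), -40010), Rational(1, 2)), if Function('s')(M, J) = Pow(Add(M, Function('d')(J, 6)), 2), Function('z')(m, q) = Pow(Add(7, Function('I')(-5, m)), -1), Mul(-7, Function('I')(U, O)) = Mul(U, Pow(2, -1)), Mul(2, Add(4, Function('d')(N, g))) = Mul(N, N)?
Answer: Mul(Rational(1, 206), I, Pow(1182852967, Rational(1, 2))) ≈ Mul(166.95, I)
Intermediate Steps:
Function('d')(N, g) = Add(-4, Mul(Rational(1, 2), Pow(N, 2))) (Function('d')(N, g) = Add(-4, Mul(Rational(1, 2), Mul(N, N))) = Add(-4, Mul(Rational(1, 2), Pow(N, 2))))
Function('I')(U, O) = Mul(Rational(-1, 14), U) (Function('I')(U, O) = Mul(Rational(-1, 7), Mul(U, Pow(2, -1))) = Mul(Rational(-1, 7), Mul(U, Rational(1, 2))) = Mul(Rational(-1, 7), Mul(Rational(1, 2), U)) = Mul(Rational(-1, 14), U))
Function('z')(m, q) = Rational(14, 103) (Function('z')(m, q) = Pow(Add(7, Mul(Rational(-1, 14), -5)), -1) = Pow(Add(7, Rational(5, 14)), -1) = Pow(Rational(103, 14), -1) = Rational(14, 103))
Function('s')(M, J) = Pow(Add(-4, M, Mul(Rational(1, 2), Pow(J, 2))), 2) (Function('s')(M, J) = Pow(Add(M, Add(-4, Mul(Rational(1, 2), Pow(J, 2)))), 2) = Pow(Add(-4, M, Mul(Rational(1, 2), Pow(J, 2))), 2))
Pow(Add(Add(Function('s')(Function('z')(-10, -1), 9), 10794), -40010), Rational(1, 2)) = Pow(Add(Add(Mul(Rational(1, 4), Pow(Add(-8, Pow(9, 2), Mul(2, Rational(14, 103))), 2)), 10794), -40010), Rational(1, 2)) = Pow(Add(Add(Mul(Rational(1, 4), Pow(Add(-8, 81, Rational(28, 103)), 2)), 10794), -40010), Rational(1, 2)) = Pow(Add(Add(Mul(Rational(1, 4), Pow(Rational(7547, 103), 2)), 10794), -40010), Rational(1, 2)) = Pow(Add(Add(Mul(Rational(1, 4), Rational(56957209, 10609)), 10794), -40010), Rational(1, 2)) = Pow(Add(Add(Rational(56957209, 42436), 10794), -40010), Rational(1, 2)) = Pow(Add(Rational(515011393, 42436), -40010), Rational(1, 2)) = Pow(Rational(-1182852967, 42436), Rational(1, 2)) = Mul(Rational(1, 206), I, Pow(1182852967, Rational(1, 2)))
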